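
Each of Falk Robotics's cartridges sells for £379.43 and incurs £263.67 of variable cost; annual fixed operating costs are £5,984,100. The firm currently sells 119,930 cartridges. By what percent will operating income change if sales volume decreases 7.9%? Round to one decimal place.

-13.9%

At 119,930 units, contribution = 119,930 × £115.76 = £13,883,096.80.
Subtracting fixed costs: EBIT = £13,883,096.80 − £5,984,100 = £7,898,996.80.
So DOL = total CM / EBIT = £13,883,096.80 / £7,898,996.80 = 1.7576.
Operating income changes by 1.7576 × -7.9% = -13.9%.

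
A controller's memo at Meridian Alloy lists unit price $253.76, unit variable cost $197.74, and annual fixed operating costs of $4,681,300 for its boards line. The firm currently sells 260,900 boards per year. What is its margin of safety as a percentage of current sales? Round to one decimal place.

Each unit contributes $253.76 − $197.74 = $56.02. Break-even units = $4,681,300 ÷ $56.02 = 83,564.80; break-even revenue = 83,564.80 × $253.76 = $21,205,403.21.
Current sales = 260,900 × $253.76 = $66,205,984.00.
Margin of safety = ($66,205,984.00 − $21,205,403.21) ÷ $66,205,984.00 = 68.0%.

68.0%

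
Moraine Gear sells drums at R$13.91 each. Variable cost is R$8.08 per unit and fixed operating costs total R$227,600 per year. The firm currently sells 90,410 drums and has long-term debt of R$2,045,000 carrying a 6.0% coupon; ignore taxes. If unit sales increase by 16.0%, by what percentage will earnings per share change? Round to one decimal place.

+47.7%

Contribution at this volume is 90,410 × R$5.83 = R$527,090.30.
Operating income = contribution − fixed costs = R$527,090.30 − R$227,600 = R$299,490.30.
Interest = R$122,700.00, so EBIT − I = R$176,790.30.
DCL = total CM / (EBIT − I) = R$527,090.30 / R$176,790.30 = 2.9814.
EPS therefore changes by 2.9814 × (+16.0%) = +47.7%.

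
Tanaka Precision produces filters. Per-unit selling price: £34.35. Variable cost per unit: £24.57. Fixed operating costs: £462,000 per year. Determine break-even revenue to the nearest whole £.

CM per unit = £34.35 − £24.57 = £9.78; CM ratio = £9.78 / £34.35 = 0.2847.
Break-even revenue = fixed costs × price ÷ CM = £462,000 × £34.35 ÷ £9.78 = £1,622,669.

£1,622,669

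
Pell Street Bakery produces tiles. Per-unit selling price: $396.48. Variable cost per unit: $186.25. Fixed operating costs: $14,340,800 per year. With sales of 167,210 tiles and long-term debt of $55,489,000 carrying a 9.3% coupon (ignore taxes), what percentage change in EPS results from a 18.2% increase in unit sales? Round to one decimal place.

+40.9%

Contribution at this volume is 167,210 × $210.23 = $35,152,558.30.
Operating income = contribution − fixed costs = $35,152,558.30 − $14,340,800 = $20,811,758.30.
Interest = $5,160,477.00, so EBIT − I = $15,651,281.30.
DCL = total CM / (EBIT − I) = $35,152,558.30 / $15,651,281.30 = 2.2460.
%ΔEPS = DCL × %ΔSales = 2.2460 × +18.2% = +40.9%.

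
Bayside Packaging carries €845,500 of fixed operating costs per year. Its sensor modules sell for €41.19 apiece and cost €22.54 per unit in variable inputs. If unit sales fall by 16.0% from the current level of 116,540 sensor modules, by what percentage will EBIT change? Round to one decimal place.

Contribution at this volume is 116,540 × €18.65 = €2,173,471.00.
EBIT = €2,173,471.00 − €845,500 = €1,327,971.00.
DOL = contribution ÷ EBIT = €2,173,471.00 ÷ €1,327,971.00 = 1.6367.
Operating income changes by 1.6367 × -16.0% = -26.2%.

-26.2%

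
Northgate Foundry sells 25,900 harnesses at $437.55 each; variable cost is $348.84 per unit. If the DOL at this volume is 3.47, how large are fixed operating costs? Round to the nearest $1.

$1,635,460

Total contribution margin = 25,900 × $88.71 = $2,297,589.00.
DOL = contribution / EBIT, so EBIT = $2,297,589.00 / 3.47 = $662,129.39.
And FC = contribution − EBIT = $2,297,589.00 − $662,129.39 = $1,635,460.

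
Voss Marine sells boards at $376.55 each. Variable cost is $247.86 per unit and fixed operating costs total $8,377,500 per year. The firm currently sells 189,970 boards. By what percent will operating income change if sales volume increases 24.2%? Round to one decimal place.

At 189,970 units, contribution = 189,970 × $128.69 = $24,447,239.30.
Subtracting fixed costs: EBIT = $24,447,239.30 − $8,377,500 = $16,069,739.30.
DOL = contribution ÷ EBIT = $24,447,239.30 ÷ $16,069,739.30 = 1.5213.
%ΔEBIT = DOL × %ΔSales = 1.5213 × +24.2% = +36.8%.

+36.8%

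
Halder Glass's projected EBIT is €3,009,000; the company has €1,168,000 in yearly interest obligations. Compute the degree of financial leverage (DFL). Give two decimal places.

1.63

Interest = €1,168,000.00.
DFL = EBIT ÷ (EBIT − I) = €3,009,000 ÷ (€3,009,000 − €1,168,000.00) = €3,009,000 ÷ €1,841,000.00 = 1.6344.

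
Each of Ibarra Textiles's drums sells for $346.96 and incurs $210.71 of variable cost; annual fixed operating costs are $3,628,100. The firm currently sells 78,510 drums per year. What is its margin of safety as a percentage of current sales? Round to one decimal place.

Unit CM = price − variable cost = $346.96 − $210.71 = $136.25. Break-even units = $3,628,100 ÷ $136.25 = 26,628.26; break-even revenue = 26,628.26 × $346.96 = $9,238,940.01.
Actual sales revenue = 78,510 × $346.96 = $27,239,829.60.
Margin of safety = ($27,239,829.60 − $9,238,940.01) ÷ $27,239,829.60 = 66.1%.

66.1%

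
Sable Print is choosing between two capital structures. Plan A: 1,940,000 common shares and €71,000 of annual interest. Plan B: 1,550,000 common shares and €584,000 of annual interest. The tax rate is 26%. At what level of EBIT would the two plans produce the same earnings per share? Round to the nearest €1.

Set EPS_A = EPS_B: (EBIT − €71,000)(1 − 0.26) ÷ 1,940,000 = (EBIT − €584,000)(1 − 0.26) ÷ 1,550,000.
Cancelling (1 − t) and cross-multiplying: 1,550,000·(EBIT − 71,000) = 1,940,000·(EBIT − 584,000).
EBIT × (1,940,000 − 1,550,000) = 584,000 × 1,940,000 − 71,000 × 1,550,000 = 1,022,910,000,000, so EBIT = 1,022,910,000,000 ÷ 390,000 = 2,622,846.15.

€2,622,846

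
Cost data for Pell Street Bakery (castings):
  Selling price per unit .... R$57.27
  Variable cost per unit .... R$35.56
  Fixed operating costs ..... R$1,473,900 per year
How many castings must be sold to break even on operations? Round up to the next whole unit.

67,891 castings

Unit CM = price − variable cost = R$57.27 − R$35.56 = R$21.71.
Break-even volume = fixed costs ÷ CM per unit = R$1,473,900 ÷ R$21.71 = 67,890.37, so 67,891 castings.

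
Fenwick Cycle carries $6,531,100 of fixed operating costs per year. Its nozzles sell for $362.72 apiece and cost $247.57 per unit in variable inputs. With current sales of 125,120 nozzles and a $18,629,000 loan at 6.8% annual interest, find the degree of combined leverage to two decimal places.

Total contribution margin = 125,120 × $115.15 = $14,407,568.00.
Operating income = contribution − fixed costs = $14,407,568.00 − $6,531,100 = $7,876,468.00. Interest = $1,266,772.00, so EBIT − I = $6,609,696.00.
DCL = contribution ÷ (EBIT − I) = $14,407,568.00 ÷ $6,609,696.00 = 2.1798.

2.18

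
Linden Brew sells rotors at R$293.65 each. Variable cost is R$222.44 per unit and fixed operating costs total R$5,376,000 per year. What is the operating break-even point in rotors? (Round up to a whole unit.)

Contribution margin per unit = R$293.65 − R$222.44 = R$71.21.
Break-even volume = fixed costs ÷ CM per unit = R$5,376,000 ÷ R$71.21 = 75,495.01, so 75,496 rotors.

75,496 rotors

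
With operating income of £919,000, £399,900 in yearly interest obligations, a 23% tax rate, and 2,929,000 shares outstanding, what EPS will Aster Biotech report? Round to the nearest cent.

Interest = £399,900.00, so EBT = £919,000 − £399,900.00 = £519,100.00.
After tax at 23%: net income = £519,100.00 × 0.77 = £399,707.00.
Per share: £399,707.00 / 2,929,000 shares = £0.14.

£0.14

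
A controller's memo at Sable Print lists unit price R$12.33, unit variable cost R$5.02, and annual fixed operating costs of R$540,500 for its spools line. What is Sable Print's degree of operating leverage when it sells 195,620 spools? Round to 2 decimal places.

Total contribution margin = 195,620 × R$7.31 = R$1,429,982.20.
EBIT = R$1,429,982.20 − R$540,500 = R$889,482.20.
Degree of operating leverage = R$1,429,982.20 / R$889,482.20 = 1.6077.

1.61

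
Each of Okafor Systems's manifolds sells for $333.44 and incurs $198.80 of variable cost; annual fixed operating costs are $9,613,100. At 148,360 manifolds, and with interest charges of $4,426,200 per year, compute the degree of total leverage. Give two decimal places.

3.37

Total contribution margin = 148,360 × $134.64 = $19,975,190.40.
Operating income = contribution − fixed costs = $19,975,190.40 − $9,613,100 = $10,362,090.40. Interest = $4,426,200.00, so EBIT − I = $5,935,890.40.
DCL = contribution ÷ (EBIT − I) = $19,975,190.40 ÷ $5,935,890.40 = 3.3652.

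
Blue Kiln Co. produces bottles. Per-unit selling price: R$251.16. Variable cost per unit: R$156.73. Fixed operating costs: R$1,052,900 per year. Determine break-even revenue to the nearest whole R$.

R$2,800,449

CM per unit = R$251.16 − R$156.73 = R$94.43; CM ratio = R$94.43 / R$251.16 = 0.3760.
Break-even sales = FC ÷ CM ratio = R$1,052,900 × R$251.16 / R$94.43 = R$2,800,449.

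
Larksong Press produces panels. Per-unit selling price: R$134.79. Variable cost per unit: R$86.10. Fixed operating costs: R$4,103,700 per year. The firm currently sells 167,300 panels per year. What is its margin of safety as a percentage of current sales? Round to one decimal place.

Each unit contributes R$134.79 − R$86.10 = R$48.69. Break-even units = R$4,103,700 ÷ R$48.69 = 84,282.19; break-even revenue = 84,282.19 × R$134.79 = R$11,360,396.86.
Current sales = 167,300 × R$134.79 = R$22,550,367.00.
Margin of safety = (R$22,550,367.00 − R$11,360,396.86) ÷ R$22,550,367.00 = 49.6%.

49.6%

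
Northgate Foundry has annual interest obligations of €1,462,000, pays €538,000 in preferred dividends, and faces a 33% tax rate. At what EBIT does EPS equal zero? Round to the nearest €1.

€2,264,985

Grossing the preferred dividend up to pre-tax terms: €538,000 / (1 − 0.33) = €802,985.07.
Financial break-even EBIT = interest + D_p ÷ (1 − t) = €1,462,000 + €802,985.07 = €2,264,985.07.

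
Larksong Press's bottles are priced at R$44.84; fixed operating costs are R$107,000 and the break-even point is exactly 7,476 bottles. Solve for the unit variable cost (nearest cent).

R$30.53

Contribution per unit must be FC / Q = R$107,000 / 7,476 = R$14.3125.
Variable cost per unit = R$44.84 − R$14.3125 = R$30.53.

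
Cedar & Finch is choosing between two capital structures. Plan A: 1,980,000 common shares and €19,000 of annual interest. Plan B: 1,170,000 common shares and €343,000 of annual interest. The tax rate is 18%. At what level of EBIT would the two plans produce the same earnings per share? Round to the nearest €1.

Set EPS_A = EPS_B: (EBIT − €19,000)(1 − 0.18) ÷ 1,980,000 = (EBIT − €343,000)(1 − 0.18) ÷ 1,170,000.
Cancelling (1 − t) and cross-multiplying: 1,170,000·(EBIT − 19,000) = 1,980,000·(EBIT − 343,000).
Solving, EBIT = (343,000·1,980,000 − 19,000·1,170,000) / (1,980,000 − 1,170,000) = 656,910,000,000 / 810,000 = 811,000.00.

€811,000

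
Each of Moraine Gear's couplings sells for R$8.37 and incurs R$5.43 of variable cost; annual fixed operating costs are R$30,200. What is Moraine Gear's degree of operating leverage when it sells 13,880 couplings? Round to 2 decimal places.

3.85

Total contribution margin = 13,880 × R$2.94 = R$40,807.20.
Subtracting fixed costs: EBIT = R$40,807.20 − R$30,200 = R$10,607.20.
So DOL = total CM / EBIT = R$40,807.20 / R$10,607.20 = 3.8471.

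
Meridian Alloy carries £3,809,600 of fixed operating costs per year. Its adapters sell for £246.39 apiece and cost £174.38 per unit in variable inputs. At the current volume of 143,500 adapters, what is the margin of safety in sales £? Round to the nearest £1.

£22,322,007

Each unit contributes £246.39 − £174.38 = £72.01. Break-even units = £3,809,600 ÷ £72.01 = 52,903.76; break-even revenue = 52,903.76 × £246.39 = £13,034,958.26.
Current sales = 143,500 × £246.39 = £35,356,965.00.
Margin of safety = £35,356,965.00 − £13,034,958.26 = £22,322,007.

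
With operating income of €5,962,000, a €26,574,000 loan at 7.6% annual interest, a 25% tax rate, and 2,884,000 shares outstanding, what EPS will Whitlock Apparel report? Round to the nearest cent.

€1.03

Interest = €2,019,624.00, so EBT = €5,962,000 − €2,019,624.00 = €3,942,376.00.
Net income = €3,942,376.00 × (1 − 0.25) = €2,956,782.00.
Per share: €2,956,782.00 / 2,884,000 shares = €1.03.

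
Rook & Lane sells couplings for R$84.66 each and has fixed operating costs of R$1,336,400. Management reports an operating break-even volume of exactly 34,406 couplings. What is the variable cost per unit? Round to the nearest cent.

At break-even, FC = Q × (P − VC), so P − VC = R$1,336,400 ÷ 34,406 = R$38.8421.
Variable cost per unit = R$84.66 − R$38.8421 = R$45.82.

R$45.82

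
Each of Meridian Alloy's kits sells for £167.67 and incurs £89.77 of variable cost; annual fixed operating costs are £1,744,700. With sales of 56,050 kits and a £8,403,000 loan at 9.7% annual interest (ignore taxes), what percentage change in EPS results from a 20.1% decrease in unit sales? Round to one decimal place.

At 56,050 units, contribution = 56,050 × £77.90 = £4,366,295.00.
Subtracting fixed costs: EBIT = £4,366,295.00 − £1,744,700 = £2,621,595.00.
Interest = £815,091.00, so EBIT − I = £1,806,504.00.
DCL = total CM / (EBIT − I) = £4,366,295.00 / £1,806,504.00 = 2.4170.
%ΔEPS = DCL × %ΔSales = 2.4170 × -20.1% = -48.6%.

-48.6%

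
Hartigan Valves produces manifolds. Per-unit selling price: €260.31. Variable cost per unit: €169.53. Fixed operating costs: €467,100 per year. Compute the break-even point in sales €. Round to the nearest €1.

€1,339,401

Contribution margin per unit = €260.31 − €169.53 = €90.78, a CM ratio of €90.78 ÷ €260.31 = 0.3487.
Break-even revenue = fixed costs × price ÷ CM = €467,100 × €260.31 ÷ €90.78 = €1,339,401.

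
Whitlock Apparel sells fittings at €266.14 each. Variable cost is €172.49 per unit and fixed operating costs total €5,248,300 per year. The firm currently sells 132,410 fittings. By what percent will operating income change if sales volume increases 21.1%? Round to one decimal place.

+36.6%

At 132,410 units, contribution = 132,410 × €93.65 = €12,400,196.50.
Subtracting fixed costs: EBIT = €12,400,196.50 − €5,248,300 = €7,151,896.50.
Degree of operating leverage = €12,400,196.50 / €7,151,896.50 = 1.7338.
Operating income changes by 1.7338 × +21.1% = +36.6%.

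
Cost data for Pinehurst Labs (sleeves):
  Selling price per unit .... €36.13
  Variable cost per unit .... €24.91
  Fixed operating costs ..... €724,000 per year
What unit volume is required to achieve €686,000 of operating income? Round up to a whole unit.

125,669 sleeves

Contribution margin per unit = €36.13 − €24.91 = €11.22.
Required volume = (fixed costs + target profit) ÷ CM = (€724,000 + €686,000) ÷ €11.22 = 125,668.45, so 125,669 sleeves.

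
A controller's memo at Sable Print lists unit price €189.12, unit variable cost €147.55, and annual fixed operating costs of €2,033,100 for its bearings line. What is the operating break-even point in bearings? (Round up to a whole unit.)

Unit CM = price − variable cost = €189.12 − €147.55 = €41.57.
Break-even volume = fixed costs ÷ CM per unit = €2,033,100 ÷ €41.57 = 48,907.87, so 48,908 bearings.

48,908 bearings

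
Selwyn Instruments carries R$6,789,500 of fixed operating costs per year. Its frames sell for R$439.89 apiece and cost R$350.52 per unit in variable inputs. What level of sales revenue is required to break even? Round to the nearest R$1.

CM per unit = R$439.89 − R$350.52 = R$89.37; CM ratio = R$89.37 / R$439.89 = 0.2032.
Break-even revenue = fixed costs × price ÷ CM = R$6,789,500 × R$439.89 ÷ R$89.37 = R$33,418,744.

R$33,418,744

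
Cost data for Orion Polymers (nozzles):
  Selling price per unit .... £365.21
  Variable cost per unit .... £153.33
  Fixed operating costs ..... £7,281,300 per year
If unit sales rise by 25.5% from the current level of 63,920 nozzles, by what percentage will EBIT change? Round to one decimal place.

+55.2%

At 63,920 units, contribution = 63,920 × £211.88 = £13,543,369.60.
Subtracting fixed costs: EBIT = £13,543,369.60 − £7,281,300 = £6,262,069.60.
Degree of operating leverage = £13,543,369.60 / £6,262,069.60 = 2.1628.
Operating income changes by 2.1628 × +25.5% = +55.2%.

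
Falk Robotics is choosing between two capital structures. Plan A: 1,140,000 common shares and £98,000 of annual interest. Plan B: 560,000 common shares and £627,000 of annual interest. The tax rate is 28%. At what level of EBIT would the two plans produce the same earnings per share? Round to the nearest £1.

£1,137,759

Set EPS_A = EPS_B: (EBIT − £98,000)(1 − 0.28) ÷ 1,140,000 = (EBIT − £627,000)(1 − 0.28) ÷ 560,000.
Cancelling (1 − t) and cross-multiplying: 560,000·(EBIT − 98,000) = 1,140,000·(EBIT − 627,000).
EBIT × (1,140,000 − 560,000) = 627,000 × 1,140,000 − 98,000 × 560,000 = 659,900,000,000, so EBIT = 659,900,000,000 ÷ 580,000 = 1,137,758.62.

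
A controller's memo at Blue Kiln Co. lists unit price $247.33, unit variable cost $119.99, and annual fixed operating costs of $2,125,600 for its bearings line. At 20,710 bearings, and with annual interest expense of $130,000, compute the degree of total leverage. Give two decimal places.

6.91

Contribution at this volume is 20,710 × $127.34 = $2,637,211.40.
Subtracting fixed costs: EBIT = $2,637,211.40 − $2,125,600 = $511,611.40. Interest = $130,000.00.
DOL = $2,637,211.40 ÷ $511,611.40 = 5.1547; DFL = $511,611.40 ÷ $381,611.40 = 1.3407.
Combined leverage = 5.1547 × 1.3407 = 6.9109.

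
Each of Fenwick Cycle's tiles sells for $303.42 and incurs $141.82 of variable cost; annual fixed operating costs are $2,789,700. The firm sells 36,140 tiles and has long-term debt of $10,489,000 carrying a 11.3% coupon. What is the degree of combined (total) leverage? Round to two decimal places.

3.13

Contribution at this volume is 36,140 × $161.60 = $5,840,224.00.
Subtracting fixed costs: EBIT = $5,840,224.00 − $2,789,700 = $3,050,524.00. Interest = $1,185,257.00, so EBIT − I = $1,865,267.00.
Degree of total leverage = total CM / (EBIT − interest) = $5,840,224.00 / $1,865,267.00 = 3.1310.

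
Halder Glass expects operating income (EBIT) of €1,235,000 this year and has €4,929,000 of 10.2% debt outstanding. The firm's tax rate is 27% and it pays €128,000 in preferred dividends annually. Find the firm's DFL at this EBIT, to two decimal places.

2.22

Annual interest charges come to €502,758.00.
Pre-tax preferred-dividend burden = €128,000 ÷ (1 − 0.27) = €175,342.47.
DFL = EBIT ÷ [EBIT − I − D_p/(1−t)] = €1,235,000 ÷ [€1,235,000 − €502,758.00 − €175,342.47] = €1,235,000 ÷ €556,899.53 = 2.2176.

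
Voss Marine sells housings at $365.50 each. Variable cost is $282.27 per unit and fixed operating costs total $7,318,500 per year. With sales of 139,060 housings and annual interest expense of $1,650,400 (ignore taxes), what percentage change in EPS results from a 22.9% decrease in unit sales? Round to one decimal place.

-101.7%

At 139,060 units, contribution = 139,060 × $83.23 = $11,573,963.80.
Operating income = contribution − fixed costs = $11,573,963.80 − $7,318,500 = $4,255,463.80.
Interest = $1,650,400.00, so EBIT − I = $2,605,063.80.
Degree of combined leverage = contribution ÷ (EBIT − I) = $11,573,963.80 ÷ $2,605,063.80 = 4.4429.
EPS therefore changes by 4.4429 × (-22.9%) = -101.7%.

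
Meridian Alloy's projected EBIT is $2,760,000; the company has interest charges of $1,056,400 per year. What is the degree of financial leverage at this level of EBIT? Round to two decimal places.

1.62

Interest = $1,056,400.00.
Degree of financial leverage = EBIT / (EBIT − interest) = $2,760,000 / $1,703,600.00 = 1.6201.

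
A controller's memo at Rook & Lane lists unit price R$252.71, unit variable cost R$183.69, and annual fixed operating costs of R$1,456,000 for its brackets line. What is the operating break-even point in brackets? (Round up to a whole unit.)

21,096 brackets

Each unit contributes R$252.71 − R$183.69 = R$69.02.
Break-even volume = fixed costs ÷ CM per unit = R$1,456,000 ÷ R$69.02 = 21,095.33, so 21,096 brackets.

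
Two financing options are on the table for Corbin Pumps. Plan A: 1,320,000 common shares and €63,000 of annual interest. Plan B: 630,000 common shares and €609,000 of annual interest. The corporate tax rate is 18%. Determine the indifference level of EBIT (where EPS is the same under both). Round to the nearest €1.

Set EPS_A = EPS_B: (EBIT − €63,000)(1 − 0.18) ÷ 1,320,000 = (EBIT − €609,000)(1 − 0.18) ÷ 630,000.
The (1 − t) factor cancels: (EBIT − 63,000) × 630,000 = (EBIT − 609,000) × 1,320,000.
EBIT × (1,320,000 − 630,000) = 609,000 × 1,320,000 − 63,000 × 630,000 = 764,190,000,000, so EBIT = 764,190,000,000 ÷ 690,000 = 1,107,521.74.

€1,107,522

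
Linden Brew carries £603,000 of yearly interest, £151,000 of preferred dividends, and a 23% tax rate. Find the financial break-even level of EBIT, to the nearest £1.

£799,104

Grossing the preferred dividend up to pre-tax terms: £151,000 / (1 − 0.23) = £196,103.90.
Financial break-even EBIT = interest + D_p ÷ (1 − t) = £603,000 + £196,103.90 = £799,103.90.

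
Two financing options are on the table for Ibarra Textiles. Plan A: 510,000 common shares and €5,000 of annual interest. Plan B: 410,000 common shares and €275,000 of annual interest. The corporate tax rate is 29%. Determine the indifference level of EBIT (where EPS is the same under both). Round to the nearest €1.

€1,382,000

At indifference, (EBIT − 5,000)(1 − t)/510,000 = (EBIT − 275,000)(1 − t)/410,000.
The (1 − t) factor cancels: (EBIT − 5,000) × 410,000 = (EBIT − 275,000) × 510,000.
Solving, EBIT = (275,000·510,000 − 5,000·410,000) / (510,000 − 410,000) = 138,200,000,000 / 100,000 = 1,382,000.00.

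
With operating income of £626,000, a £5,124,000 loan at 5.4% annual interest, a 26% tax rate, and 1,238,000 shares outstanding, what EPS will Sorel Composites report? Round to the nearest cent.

Pre-tax income = £626,000 − £276,696.00 = £349,304.00.
After tax at 26%: net income = £349,304.00 × 0.74 = £258,484.96.
EPS = £258,484.96 ÷ 1,238,000 = £0.21.

£0.21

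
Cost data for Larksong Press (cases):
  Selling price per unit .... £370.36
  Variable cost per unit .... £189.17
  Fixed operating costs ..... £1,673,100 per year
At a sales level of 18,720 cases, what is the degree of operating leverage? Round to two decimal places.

Total contribution margin = 18,720 × £181.19 = £3,391,876.80.
Subtracting fixed costs: EBIT = £3,391,876.80 − £1,673,100 = £1,718,776.80.
DOL = contribution ÷ EBIT = £3,391,876.80 ÷ £1,718,776.80 = 1.9734.

1.97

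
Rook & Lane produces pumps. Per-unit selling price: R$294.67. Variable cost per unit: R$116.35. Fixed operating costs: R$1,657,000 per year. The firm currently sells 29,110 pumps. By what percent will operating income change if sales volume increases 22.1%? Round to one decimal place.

+32.5%

At 29,110 units, contribution = 29,110 × R$178.32 = R$5,190,895.20.
Operating income = contribution − fixed costs = R$5,190,895.20 − R$1,657,000 = R$3,533,895.20.
DOL = contribution ÷ EBIT = R$5,190,895.20 ÷ R$3,533,895.20 = 1.4689.
%ΔEBIT = DOL × %ΔSales = 1.4689 × +22.1% = +32.5%.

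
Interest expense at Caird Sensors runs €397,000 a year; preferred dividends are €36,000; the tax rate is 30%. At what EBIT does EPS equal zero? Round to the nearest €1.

€448,429

Grossing the preferred dividend up to pre-tax terms: €36,000 / (1 − 0.30) = €51,428.57.
Financial break-even EBIT = interest + D_p ÷ (1 − t) = €397,000 + €51,428.57 = €448,428.57.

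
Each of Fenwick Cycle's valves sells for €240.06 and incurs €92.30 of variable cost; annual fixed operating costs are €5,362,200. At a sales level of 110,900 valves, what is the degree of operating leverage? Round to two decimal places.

1.49

Total contribution margin = 110,900 × €147.76 = €16,386,584.00.
EBIT = €16,386,584.00 − €5,362,200 = €11,024,384.00.
Degree of operating leverage = €16,386,584.00 / €11,024,384.00 = 1.4864.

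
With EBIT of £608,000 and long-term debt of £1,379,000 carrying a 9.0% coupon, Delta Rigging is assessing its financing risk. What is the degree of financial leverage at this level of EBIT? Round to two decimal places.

1.26

Interest = £124,110.00.
Degree of financial leverage = EBIT / (EBIT − interest) = £608,000 / £483,890.00 = 1.2565.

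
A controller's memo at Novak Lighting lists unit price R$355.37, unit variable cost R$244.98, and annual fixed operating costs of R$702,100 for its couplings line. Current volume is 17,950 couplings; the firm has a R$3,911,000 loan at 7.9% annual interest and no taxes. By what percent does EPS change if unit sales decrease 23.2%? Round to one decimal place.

-47.4%

Total contribution margin = 17,950 × R$110.39 = R$1,981,500.50.
Operating income = contribution − fixed costs = R$1,981,500.50 − R$702,100 = R$1,279,400.50.
After interest of R$308,969.00, pre-tax earnings = R$970,431.50.
DCL = total CM / (EBIT − I) = R$1,981,500.50 / R$970,431.50 = 2.0419.
EPS therefore changes by 2.0419 × (-23.2%) = -47.4%.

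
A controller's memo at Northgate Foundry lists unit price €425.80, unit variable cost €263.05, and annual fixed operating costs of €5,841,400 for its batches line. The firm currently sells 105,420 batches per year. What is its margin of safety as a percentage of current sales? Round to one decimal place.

66.0%

Contribution margin per unit = €425.80 − €263.05 = €162.75. Break-even units = €5,841,400 ÷ €162.75 = 35,891.86; break-even revenue = 35,891.86 × €425.80 = €15,282,753.43.
Actual sales revenue = 105,420 × €425.80 = €44,887,836.00.
Margin of safety = (€44,887,836.00 − €15,282,753.43) ÷ €44,887,836.00 = 66.0%.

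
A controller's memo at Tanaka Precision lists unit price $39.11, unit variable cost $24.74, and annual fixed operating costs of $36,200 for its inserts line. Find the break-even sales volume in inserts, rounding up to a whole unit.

Each unit contributes $39.11 − $24.74 = $14.37.
Break-even Q = $36,200 / $14.37 = 2,519.14 → 2,520 inserts.

2,520 inserts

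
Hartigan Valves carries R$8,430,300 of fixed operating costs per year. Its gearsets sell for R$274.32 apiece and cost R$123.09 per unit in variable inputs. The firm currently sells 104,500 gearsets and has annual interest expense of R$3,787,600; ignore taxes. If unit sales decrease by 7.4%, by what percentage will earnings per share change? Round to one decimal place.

-32.6%

At 104,500 units, contribution = 104,500 × R$151.23 = R$15,803,535.00.
EBIT = R$15,803,535.00 − R$8,430,300 = R$7,373,235.00.
Interest = R$3,787,600.00, so EBIT − I = R$3,585,635.00.
DCL = total CM / (EBIT − I) = R$15,803,535.00 / R$3,585,635.00 = 4.4075.
%ΔEPS = DCL × %ΔSales = 4.4075 × -7.4% = -32.6%.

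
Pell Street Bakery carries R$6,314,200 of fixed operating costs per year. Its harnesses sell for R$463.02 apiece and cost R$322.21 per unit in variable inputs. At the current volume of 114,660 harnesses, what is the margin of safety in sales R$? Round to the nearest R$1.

R$32,327,137

Unit CM = price − variable cost = R$463.02 − R$322.21 = R$140.81. Break-even units = R$6,314,200 ÷ R$140.81 = 44,841.99; break-even revenue = 44,841.99 × R$463.02 = R$20,762,736.20.
Actual sales revenue = 114,660 × R$463.02 = R$53,089,873.20.
Margin of safety = R$53,089,873.20 − R$20,762,736.20 = R$32,327,137.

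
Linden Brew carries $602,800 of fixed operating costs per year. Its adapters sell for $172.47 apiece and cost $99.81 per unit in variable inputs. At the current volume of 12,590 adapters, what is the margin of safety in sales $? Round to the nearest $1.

$740,556

Each unit contributes $172.47 − $99.81 = $72.66. Break-even units = $602,800 ÷ $72.66 = 8,296.17; break-even revenue = 8,296.17 × $172.47 = $1,430,841.12.
Actual sales revenue = 12,590 × $172.47 = $2,171,397.30.
Margin of safety = $2,171,397.30 − $1,430,841.12 = $740,556.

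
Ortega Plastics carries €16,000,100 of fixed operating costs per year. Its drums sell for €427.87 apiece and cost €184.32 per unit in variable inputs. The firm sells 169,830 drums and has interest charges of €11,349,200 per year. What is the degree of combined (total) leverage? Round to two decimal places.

2.95

Contribution at this volume is 169,830 × €243.55 = €41,362,096.50.
Subtracting fixed costs: EBIT = €41,362,096.50 − €16,000,100 = €25,361,996.50. Interest = €11,349,200.00, so EBIT − I = €14,012,796.50.
Degree of total leverage = total CM / (EBIT − interest) = €41,362,096.50 / €14,012,796.50 = 2.9517.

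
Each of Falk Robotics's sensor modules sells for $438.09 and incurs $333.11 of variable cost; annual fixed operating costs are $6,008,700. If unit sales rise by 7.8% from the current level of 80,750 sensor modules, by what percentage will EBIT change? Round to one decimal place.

+26.8%

Total contribution margin = 80,750 × $104.98 = $8,477,135.00.
EBIT = $8,477,135.00 − $6,008,700 = $2,468,435.00.
DOL = contribution ÷ EBIT = $8,477,135.00 ÷ $2,468,435.00 = 3.4342.
So EBIT moves 3.4342 × (+7.8%) = +26.8%.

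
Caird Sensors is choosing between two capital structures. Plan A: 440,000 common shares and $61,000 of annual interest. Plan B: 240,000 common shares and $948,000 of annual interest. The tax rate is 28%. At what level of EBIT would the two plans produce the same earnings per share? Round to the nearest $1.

$2,012,400

Set EPS_A = EPS_B: (EBIT − $61,000)(1 − 0.28) ÷ 440,000 = (EBIT − $948,000)(1 − 0.28) ÷ 240,000.
Cancelling (1 − t) and cross-multiplying: 240,000·(EBIT − 61,000) = 440,000·(EBIT − 948,000).
EBIT × (440,000 − 240,000) = 948,000 × 440,000 − 61,000 × 240,000 = 402,480,000,000, so EBIT = 402,480,000,000 ÷ 200,000 = 2,012,400.00.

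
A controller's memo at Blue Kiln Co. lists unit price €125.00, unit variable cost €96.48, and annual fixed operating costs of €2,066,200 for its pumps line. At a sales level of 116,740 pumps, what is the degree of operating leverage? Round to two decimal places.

2.64

Total contribution margin = 116,740 × €28.52 = €3,329,424.80.
EBIT = €3,329,424.80 − €2,066,200 = €1,263,224.80.
Degree of operating leverage = €3,329,424.80 / €1,263,224.80 = 2.6357.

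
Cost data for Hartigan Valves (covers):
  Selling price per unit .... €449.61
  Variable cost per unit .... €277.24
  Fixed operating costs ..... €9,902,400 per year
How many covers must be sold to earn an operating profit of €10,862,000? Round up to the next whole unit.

Each unit contributes €449.61 − €277.24 = €172.37.
Required volume = (fixed costs + target profit) ÷ CM = (€9,902,400 + €10,862,000) ÷ €172.37 = 120,464.12, so 120,465 covers.

120,465 covers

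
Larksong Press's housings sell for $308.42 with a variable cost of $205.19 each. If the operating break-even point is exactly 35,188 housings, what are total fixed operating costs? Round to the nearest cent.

$3,632,457.24

Contribution margin per unit = $308.42 − $205.19 = $103.23.
Fixed costs = break-even units × CM = 35,188 × $103.23 = $3,632,457.24.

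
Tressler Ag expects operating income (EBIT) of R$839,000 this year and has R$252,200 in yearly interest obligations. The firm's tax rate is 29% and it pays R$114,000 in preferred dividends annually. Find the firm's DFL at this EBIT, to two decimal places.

1.97

Annual interest charges come to R$252,200.00.
Preferred dividends grossed up pre-tax: R$114,000 / (1 − 0.29) = R$160,563.38.
DFL = EBIT ÷ [EBIT − I − D_p/(1−t)] = R$839,000 ÷ [R$839,000 − R$252,200.00 − R$160,563.38] = R$839,000 ÷ R$426,236.62 = 1.9684.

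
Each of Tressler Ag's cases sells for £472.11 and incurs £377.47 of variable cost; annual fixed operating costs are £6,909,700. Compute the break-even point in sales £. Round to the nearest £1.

Contribution margin per unit = £472.11 − £377.47 = £94.64, a CM ratio of £94.64 ÷ £472.11 = 0.2005.
Break-even sales = FC ÷ CM ratio = £6,909,700 × £472.11 / £94.64 = £34,468,919.

£34,468,919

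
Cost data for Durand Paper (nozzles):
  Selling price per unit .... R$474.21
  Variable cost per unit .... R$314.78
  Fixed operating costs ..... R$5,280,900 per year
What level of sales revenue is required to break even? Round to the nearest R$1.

R$15,707,556

Contribution margin per unit = R$474.21 − R$314.78 = R$159.43, a CM ratio of R$159.43 ÷ R$474.21 = 0.3362.
Break-even revenue = fixed costs × price ÷ CM = R$5,280,900 × R$474.21 ÷ R$159.43 = R$15,707,556.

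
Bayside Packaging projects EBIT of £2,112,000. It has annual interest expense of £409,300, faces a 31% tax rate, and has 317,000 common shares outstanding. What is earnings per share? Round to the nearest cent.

£3.71

Pre-tax income = £2,112,000 − £409,300.00 = £1,702,700.00.
Net income = £1,702,700.00 × (1 − 0.31) = £1,174,863.00.
Per share: £1,174,863.00 / 317,000 shares = £3.71.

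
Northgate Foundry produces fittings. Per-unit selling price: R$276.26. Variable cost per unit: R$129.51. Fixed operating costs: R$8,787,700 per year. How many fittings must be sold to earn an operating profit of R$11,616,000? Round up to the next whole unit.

139,038 fittings

Contribution margin per unit = R$276.26 − R$129.51 = R$146.75.
Units = (FC + target) / CM = (R$8,787,700 + R$11,616,000) / R$146.75 = 139,037.14, so 139,038 fittings.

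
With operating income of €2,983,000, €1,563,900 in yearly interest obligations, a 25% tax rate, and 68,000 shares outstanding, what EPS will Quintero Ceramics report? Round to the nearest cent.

€15.65

Pre-tax income = €2,983,000 − €1,563,900.00 = €1,419,100.00.
After tax at 25%: net income = €1,419,100.00 × 0.75 = €1,064,325.00.
Per share: €1,064,325.00 / 68,000 shares = €15.65.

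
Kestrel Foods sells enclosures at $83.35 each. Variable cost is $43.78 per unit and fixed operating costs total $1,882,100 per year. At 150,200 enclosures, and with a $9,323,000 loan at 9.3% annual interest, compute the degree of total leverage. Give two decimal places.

1.86

Contribution at this volume is 150,200 × $39.57 = $5,943,414.00.
Subtracting fixed costs: EBIT = $5,943,414.00 − $1,882,100 = $4,061,314.00. Interest = $867,039.00, so EBIT − I = $3,194,275.00.
Degree of total leverage = total CM / (EBIT − interest) = $5,943,414.00 / $3,194,275.00 = 1.8606.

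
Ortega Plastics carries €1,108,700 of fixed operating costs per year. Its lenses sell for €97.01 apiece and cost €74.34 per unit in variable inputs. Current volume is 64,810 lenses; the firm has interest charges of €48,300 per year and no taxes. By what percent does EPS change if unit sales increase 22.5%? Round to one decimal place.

+105.9%

At 64,810 units, contribution = 64,810 × €22.67 = €1,469,242.70.
Subtracting fixed costs: EBIT = €1,469,242.70 − €1,108,700 = €360,542.70.
Interest = €48,300.00, so EBIT − I = €312,242.70.
Degree of combined leverage = contribution ÷ (EBIT − I) = €1,469,242.70 ÷ €312,242.70 = 4.7055.
EPS therefore changes by 4.7055 × (+22.5%) = +105.9%.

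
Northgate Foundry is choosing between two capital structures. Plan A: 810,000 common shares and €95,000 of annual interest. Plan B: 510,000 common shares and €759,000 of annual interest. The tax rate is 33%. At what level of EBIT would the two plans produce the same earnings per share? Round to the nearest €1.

€1,887,800

Set EPS_A = EPS_B: (EBIT − €95,000)(1 − 0.33) ÷ 810,000 = (EBIT − €759,000)(1 − 0.33) ÷ 510,000.
Cancelling (1 − t) and cross-multiplying: 510,000·(EBIT − 95,000) = 810,000·(EBIT − 759,000).
EBIT × (810,000 − 510,000) = 759,000 × 810,000 − 95,000 × 510,000 = 566,340,000,000, so EBIT = 566,340,000,000 ÷ 300,000 = 1,887,800.00.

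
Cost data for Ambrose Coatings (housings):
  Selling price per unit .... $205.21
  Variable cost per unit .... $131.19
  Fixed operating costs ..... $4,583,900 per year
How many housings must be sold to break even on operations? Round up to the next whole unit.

Contribution margin per unit = $205.21 − $131.19 = $74.02.
Units to break even: $4,583,900 ÷ $74.02 = 61,927.86, rounded up to 61,928.

61,928 housings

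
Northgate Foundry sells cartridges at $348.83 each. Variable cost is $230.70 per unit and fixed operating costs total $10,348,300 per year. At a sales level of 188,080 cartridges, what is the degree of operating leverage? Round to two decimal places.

Contribution at this volume is 188,080 × $118.13 = $22,217,890.40.
Subtracting fixed costs: EBIT = $22,217,890.40 − $10,348,300 = $11,869,590.40.
Degree of operating leverage = $22,217,890.40 / $11,869,590.40 = 1.8718.

1.87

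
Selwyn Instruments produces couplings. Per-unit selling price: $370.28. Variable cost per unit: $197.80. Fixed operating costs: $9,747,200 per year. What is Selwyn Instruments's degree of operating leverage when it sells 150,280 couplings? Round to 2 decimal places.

1.60

Total contribution margin = 150,280 × $172.48 = $25,920,294.40.
Subtracting fixed costs: EBIT = $25,920,294.40 − $9,747,200 = $16,173,094.40.
So DOL = total CM / EBIT = $25,920,294.40 / $16,173,094.40 = 1.6027.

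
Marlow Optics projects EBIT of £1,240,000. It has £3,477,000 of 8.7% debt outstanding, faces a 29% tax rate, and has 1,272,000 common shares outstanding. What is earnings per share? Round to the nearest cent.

Pre-tax income = £1,240,000 − £302,499.00 = £937,501.00.
After tax at 29%: net income = £937,501.00 × 0.71 = £665,625.71.
EPS = £665,625.71 ÷ 1,272,000 = £0.52.

£0.52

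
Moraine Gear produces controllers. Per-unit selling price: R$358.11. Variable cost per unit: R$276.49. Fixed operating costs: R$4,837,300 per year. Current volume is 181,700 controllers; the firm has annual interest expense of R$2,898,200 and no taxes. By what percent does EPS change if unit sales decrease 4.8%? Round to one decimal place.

Total contribution margin = 181,700 × R$81.62 = R$14,830,354.00.
EBIT = R$14,830,354.00 − R$4,837,300 = R$9,993,054.00.
Interest = R$2,898,200.00, so EBIT − I = R$7,094,854.00.
DCL = total CM / (EBIT − I) = R$14,830,354.00 / R$7,094,854.00 = 2.0903.
EPS therefore changes by 2.0903 × (-4.8%) = -10.0%.

-10.0%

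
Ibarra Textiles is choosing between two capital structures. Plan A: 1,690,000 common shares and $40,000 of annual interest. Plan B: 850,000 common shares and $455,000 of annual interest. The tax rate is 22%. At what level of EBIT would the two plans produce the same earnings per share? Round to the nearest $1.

Set EPS_A = EPS_B: (EBIT − $40,000)(1 − 0.22) ÷ 1,690,000 = (EBIT − $455,000)(1 − 0.22) ÷ 850,000.
The (1 − t) factor cancels: (EBIT − 40,000) × 850,000 = (EBIT − 455,000) × 1,690,000.
EBIT × (1,690,000 − 850,000) = 455,000 × 1,690,000 − 40,000 × 850,000 = 734,950,000,000, so EBIT = 734,950,000,000 ÷ 840,000 = 874,940.48.

$874,940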